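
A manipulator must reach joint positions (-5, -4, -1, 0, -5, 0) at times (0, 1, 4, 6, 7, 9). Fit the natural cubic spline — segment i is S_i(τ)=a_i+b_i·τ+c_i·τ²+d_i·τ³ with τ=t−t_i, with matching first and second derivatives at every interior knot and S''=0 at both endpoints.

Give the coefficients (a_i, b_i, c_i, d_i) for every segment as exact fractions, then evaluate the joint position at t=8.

  seg 0: a=-5 b=4967/4586 c=0 d=-381/4586
  seg 1: a=-4 b=1912/2293 c=-1143/4586 d=1397/13758
  seg 2: a=-1 b=9539/4586 c=1524/2293 d=-6671/9172
  seg 3: a=0 b=-18295/4586 c=-16965/4586 d=6165/2293
  seg 4: a=-5 b=-15235/4586 c=20025/4586 d=-6675/9172
S(8) = -42955/9172

Δ: Δ0=1, Δ1=1, Δ2=1/2, Δ3=-5, Δ4=5/2
row 1: diag=8, rhs=0; c'=3/8, d'=0
row 2: denom=10−3·3/8=71/8; d'=(-3−3·0)/(71/8)=-24/71
row 3: denom=6−2·16/71=394/71; d'=(-33−2·-24/71)/(394/71)=-2295/394
row 4: denom=6−1·71/394=2293/394; d'=(45−1·-2295/394)/(2293/394)=20025/2293
back: M4=20025/2293
back: M3=-2295/394−71/394·20025/2293=-16965/2293
back: M2=-24/71−16/71·-16965/2293=3048/2293
back: M1=0−3/8·3048/2293=-1143/2293
M: M0=0, M1=-1143/2293, M2=3048/2293, M3=-16965/2293, M4=20025/2293, M5=0
seg 0: a=-5, c=M0/2=0, d=(M1−M0)/(6·1)=-381/4586, b=Δ0−h0·(2M0+M1)/6=4967/4586
seg 1: a=-4, c=M1/2=-1143/4586, d=(M2−M1)/(6·3)=1397/13758, b=Δ1−h1·(2M1+M2)/6=1912/2293
seg 2: a=-1, c=M2/2=1524/2293, d=(M3−M2)/(6·2)=-6671/9172, b=Δ2−h2·(2M2+M3)/6=9539/4586
seg 3: a=0, c=M3/2=-16965/4586, d=(M4−M3)/(6·1)=6165/2293, b=Δ3−h3·(2M3+M4)/6=-18295/4586
seg 4: a=-5, c=M4/2=20025/4586, d=(M5−M4)/(6·2)=-6675/9172, b=Δ4−h4·(2M4+M5)/6=-15235/4586
t_q=8 → seg 4, τ=1; S=-5+-15235/4586·τ+20025/4586·τ²+-6675/9172·τ³=-42955/9172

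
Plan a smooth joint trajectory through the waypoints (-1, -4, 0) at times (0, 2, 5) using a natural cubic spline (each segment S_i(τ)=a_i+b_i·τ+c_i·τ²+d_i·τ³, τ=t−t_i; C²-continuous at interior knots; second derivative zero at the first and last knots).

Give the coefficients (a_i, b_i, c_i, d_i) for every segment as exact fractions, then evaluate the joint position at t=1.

  seg 0: a=-1 b=-31/15 c=0 d=17/120
  seg 1: a=-4 b=-11/30 c=17/20 d=-17/180
S(1) = -117/40

Δ: Δ0=-3/2, Δ1=4/3
row 1: diag=10, rhs=17; c'=3/10, d'=17/10
back: M1=17/10
M: M0=0, M1=17/10, M2=0
seg 0: a=-1, c=M0/2=0, d=(M1−M0)/(6·2)=17/120, b=Δ0−h0·(2M0+M1)/6=-31/15
seg 1: a=-4, c=M1/2=17/20, d=(M2−M1)/(6·3)=-17/180, b=Δ1−h1·(2M1+M2)/6=-11/30
t_q=1 → seg 0, τ=1; S=-1+-31/15·τ+0·τ²+17/120·τ³=-117/40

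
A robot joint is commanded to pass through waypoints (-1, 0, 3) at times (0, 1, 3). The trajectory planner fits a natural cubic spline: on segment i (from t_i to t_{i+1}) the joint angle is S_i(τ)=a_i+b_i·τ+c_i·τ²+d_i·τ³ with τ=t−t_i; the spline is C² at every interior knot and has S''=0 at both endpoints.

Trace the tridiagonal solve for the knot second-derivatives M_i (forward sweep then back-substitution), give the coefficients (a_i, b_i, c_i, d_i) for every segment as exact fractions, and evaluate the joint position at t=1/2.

Δ: Δ0=1, Δ1=3/2
row 1: diag=6, rhs=3; c'=1/3, d'=1/2
back: M1=1/2
M: M0=0, M1=1/2, M2=0
seg 0: a=-1, c=M0/2=0, d=(M1−M0)/(6·1)=1/12, b=Δ0−h0·(2M0+M1)/6=11/12
seg 1: a=0, c=M1/2=1/4, d=(M2−M1)/(6·2)=-1/24, b=Δ1−h1·(2M1+M2)/6=7/6
t_q=1/2 → seg 0, τ=1/2; S=-1+11/12·τ+0·τ²+1/12·τ³=-17/32

  seg 0: a=-1 b=11/12 c=0 d=1/12
  seg 1: a=0 b=7/6 c=1/4 d=-1/24
S(1/2) = -17/32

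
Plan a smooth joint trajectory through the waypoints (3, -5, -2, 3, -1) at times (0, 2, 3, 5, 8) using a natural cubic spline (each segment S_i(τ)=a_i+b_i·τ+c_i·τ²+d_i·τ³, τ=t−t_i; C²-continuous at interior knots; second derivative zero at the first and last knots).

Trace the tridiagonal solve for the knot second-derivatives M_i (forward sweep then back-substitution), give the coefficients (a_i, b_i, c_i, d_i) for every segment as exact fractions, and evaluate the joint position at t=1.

  seg 0: a=3 b=-3124/489 c=0 d=292/489
  seg 1: a=-5 b=380/489 c=584/163 d=-665/489
  seg 2: a=-2 b=1889/489 c=-81/163 d=-361/3912
  seg 3: a=3 b=751/978 c=-685/652 d=685/5868
S(1) = -455/163

Δ: Δ0=-4, Δ1=3, Δ2=5/2, Δ3=-4/3
row 1: diag=6, rhs=42; c'=1/6, d'=7
row 2: denom=6−1·1/6=35/6; d'=(-3−1·7)/(35/6)=-12/7
row 3: denom=10−2·12/35=326/35; d'=(-23−2·-12/7)/(326/35)=-685/326
back: M3=-685/326
back: M2=-12/7−12/35·-685/326=-162/163
back: M1=7−1/6·-162/163=1168/163
M: M0=0, M1=1168/163, M2=-162/163, M3=-685/326, M4=0
seg 0: a=3, c=M0/2=0, d=(M1−M0)/(6·2)=292/489, b=Δ0−h0·(2M0+M1)/6=-3124/489
seg 1: a=-5, c=M1/2=584/163, d=(M2−M1)/(6·1)=-665/489, b=Δ1−h1·(2M1+M2)/6=380/489
seg 2: a=-2, c=M2/2=-81/163, d=(M3−M2)/(6·2)=-361/3912, b=Δ2−h2·(2M2+M3)/6=1889/489
seg 3: a=3, c=M3/2=-685/652, d=(M4−M3)/(6·3)=685/5868, b=Δ3−h3·(2M3+M4)/6=751/978
t_q=1 → seg 0, τ=1; S=3+-3124/489·τ+0·τ²+292/489·τ³=-455/163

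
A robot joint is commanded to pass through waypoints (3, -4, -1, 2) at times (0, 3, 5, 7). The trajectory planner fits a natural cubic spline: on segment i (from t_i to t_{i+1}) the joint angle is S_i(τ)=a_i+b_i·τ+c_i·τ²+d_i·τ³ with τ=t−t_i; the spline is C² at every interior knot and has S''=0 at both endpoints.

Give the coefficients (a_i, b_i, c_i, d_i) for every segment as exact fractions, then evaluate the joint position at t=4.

  seg 0: a=3 b=-202/57 c=0 d=23/171
  seg 1: a=-4 b=5/57 c=23/19 d=-115/456
  seg 2: a=-1 b=217/114 c=-23/76 d=23/456
S(4) = -449/152

Δ: Δ0=-7/3, Δ1=3/2, Δ2=3/2
row 1: diag=10, rhs=23; c'=1/5, d'=23/10
row 2: denom=8−2·1/5=38/5; d'=(0−2·23/10)/(38/5)=-23/38
back: M2=-23/38
back: M1=23/10−1/5·-23/38=46/19
M: M0=0, M1=46/19, M2=-23/38, M3=0
seg 0: a=3, c=M0/2=0, d=(M1−M0)/(6·3)=23/171, b=Δ0−h0·(2M0+M1)/6=-202/57
seg 1: a=-4, c=M1/2=23/19, d=(M2−M1)/(6·2)=-115/456, b=Δ1−h1·(2M1+M2)/6=5/57
seg 2: a=-1, c=M2/2=-23/76, d=(M3−M2)/(6·2)=23/456, b=Δ2−h2·(2M2+M3)/6=217/114
t_q=4 → seg 1, τ=1; S=-4+5/57·τ+23/19·τ²+-115/456·τ³=-449/152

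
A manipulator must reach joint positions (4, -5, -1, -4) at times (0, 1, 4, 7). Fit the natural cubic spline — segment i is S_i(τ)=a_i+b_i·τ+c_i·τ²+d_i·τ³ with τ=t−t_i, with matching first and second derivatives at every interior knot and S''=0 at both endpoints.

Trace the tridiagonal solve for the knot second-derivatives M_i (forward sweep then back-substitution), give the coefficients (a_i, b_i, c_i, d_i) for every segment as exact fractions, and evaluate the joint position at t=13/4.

  seg 0: a=4 b=-914/87 c=0 d=131/87
  seg 1: a=-5 b=-521/87 c=131/29 d=-542/783
  seg 2: a=-1 b=211/87 c=-149/87 d=149/783
S(13/4) = -3239/928

Δ: Δ0=-9, Δ1=4/3, Δ2=-1
row 1: diag=8, rhs=62; c'=3/8, d'=31/4
row 2: denom=12−3·3/8=87/8; d'=(-14−3·31/4)/(87/8)=-298/87
back: M2=-298/87
back: M1=31/4−3/8·-298/87=262/29
M: M0=0, M1=262/29, M2=-298/87, M3=0
seg 0: a=4, c=M0/2=0, d=(M1−M0)/(6·1)=131/87, b=Δ0−h0·(2M0+M1)/6=-914/87
seg 1: a=-5, c=M1/2=131/29, d=(M2−M1)/(6·3)=-542/783, b=Δ1−h1·(2M1+M2)/6=-521/87
seg 2: a=-1, c=M2/2=-149/87, d=(M3−M2)/(6·3)=149/783, b=Δ2−h2·(2M2+M3)/6=211/87
t_q=13/4 → seg 1, τ=9/4; S=-5+-521/87·τ+131/29·τ²+-542/783·τ³=-3239/928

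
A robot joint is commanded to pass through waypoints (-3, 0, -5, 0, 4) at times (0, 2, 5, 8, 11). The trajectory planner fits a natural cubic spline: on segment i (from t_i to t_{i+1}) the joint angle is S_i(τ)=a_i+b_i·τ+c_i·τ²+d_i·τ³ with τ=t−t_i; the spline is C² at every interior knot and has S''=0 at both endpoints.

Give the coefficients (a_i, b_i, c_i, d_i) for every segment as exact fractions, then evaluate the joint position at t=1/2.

Δ: Δ0=3/2, Δ1=-5/3, Δ2=5/3, Δ3=4/3
row 1: diag=10, rhs=-19; c'=3/10, d'=-19/10
row 2: denom=12−3·3/10=111/10; d'=(20−3·-19/10)/(111/10)=257/111
row 3: denom=12−3·10/37=414/37; d'=(-2−3·257/111)/(414/37)=-331/414
back: M3=-331/414
back: M2=257/111−10/37·-331/414=524/207
back: M1=-19/10−3/10·524/207=-367/138
M: M0=0, M1=-367/138, M2=524/207, M3=-331/414, M4=0
seg 0: a=-3, c=M0/2=0, d=(M1−M0)/(6·2)=-367/1656, b=Δ0−h0·(2M0+M1)/6=494/207
seg 1: a=0, c=M1/2=-367/276, d=(M2−M1)/(6·3)=2149/7452, b=Δ1−h1·(2M1+M2)/6=-113/414
seg 2: a=-5, c=M2/2=262/207, d=(M3−M2)/(6·3)=-1379/7452, b=Δ2−h2·(2M2+M3)/6=-385/828
seg 3: a=0, c=M3/2=-331/828, d=(M4−M3)/(6·3)=331/7452, b=Δ3−h3·(2M3+M4)/6=883/414
t_q=1/2 → seg 0, τ=1/2; S=-3+494/207·τ+0·τ²+-367/1656·τ³=-8101/4416

  seg 0: a=-3 b=494/207 c=0 d=-367/1656
  seg 1: a=0 b=-113/414 c=-367/276 d=2149/7452
  seg 2: a=-5 b=-385/828 c=262/207 d=-1379/7452
  seg 3: a=0 b=883/414 c=-331/828 d=331/7452
S(1/2) = -8101/4416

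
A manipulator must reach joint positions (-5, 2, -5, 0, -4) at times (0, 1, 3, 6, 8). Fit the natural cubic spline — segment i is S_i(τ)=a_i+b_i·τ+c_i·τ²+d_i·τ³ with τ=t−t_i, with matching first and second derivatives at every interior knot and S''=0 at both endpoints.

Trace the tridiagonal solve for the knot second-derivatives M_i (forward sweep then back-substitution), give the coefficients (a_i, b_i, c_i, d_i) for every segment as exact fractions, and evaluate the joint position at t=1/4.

  seg 0: a=-5 b=27737/3036 c=0 d=-6485/3036
  seg 1: a=2 b=4141/1518 c=-6485/1012 d=10001/6072
  seg 2: a=-5 b=-2383/759 c=879/253 d=-1421/2277
  seg 3: a=0 b=650/759 c=-542/253 d=271/759
S(1/4) = -178071/64768

Δ: Δ0=7, Δ1=-7/2, Δ2=5/3, Δ3=-2
row 1: diag=6, rhs=-63; c'=1/3, d'=-21/2
row 2: denom=10−2·1/3=28/3; d'=(31−2·-21/2)/(28/3)=39/7
row 3: denom=10−3·9/28=253/28; d'=(-22−3·39/7)/(253/28)=-1084/253
back: M3=-1084/253
back: M2=39/7−9/28·-1084/253=1758/253
back: M1=-21/2−1/3·1758/253=-6485/506
M: M0=0, M1=-6485/506, M2=1758/253, M3=-1084/253, M4=0
seg 0: a=-5, c=M0/2=0, d=(M1−M0)/(6·1)=-6485/3036, b=Δ0−h0·(2M0+M1)/6=27737/3036
seg 1: a=2, c=M1/2=-6485/1012, d=(M2−M1)/(6·2)=10001/6072, b=Δ1−h1·(2M1+M2)/6=4141/1518
seg 2: a=-5, c=M2/2=879/253, d=(M3−M2)/(6·3)=-1421/2277, b=Δ2−h2·(2M2+M3)/6=-2383/759
seg 3: a=0, c=M3/2=-542/253, d=(M4−M3)/(6·2)=271/759, b=Δ3−h3·(2M3+M4)/6=650/759
t_q=1/4 → seg 0, τ=1/4; S=-5+27737/3036·τ+0·τ²+-6485/3036·τ³=-178071/64768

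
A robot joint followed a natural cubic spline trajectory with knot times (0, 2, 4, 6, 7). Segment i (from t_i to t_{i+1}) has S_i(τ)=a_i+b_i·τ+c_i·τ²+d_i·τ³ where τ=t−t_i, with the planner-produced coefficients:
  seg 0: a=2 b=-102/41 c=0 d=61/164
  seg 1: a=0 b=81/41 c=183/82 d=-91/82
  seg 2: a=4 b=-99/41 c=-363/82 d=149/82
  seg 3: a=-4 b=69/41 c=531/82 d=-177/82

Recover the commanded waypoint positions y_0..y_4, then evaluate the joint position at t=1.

y_0 = S_0(0) = a_0 = 2
y_1 = S_1(0) = a_1 = 0
y_2 = S_2(0) = a_2 = 4
y_3 = S_3(0) = a_3 = -4
y_4 = S_3(1) = 2
t_q=1 is in segment 0 (τ=1); S_0(τ)=-19/164

y_0=2 y_1=0 y_2=4 y_3=-4 y_4=2
S(1) = -19/164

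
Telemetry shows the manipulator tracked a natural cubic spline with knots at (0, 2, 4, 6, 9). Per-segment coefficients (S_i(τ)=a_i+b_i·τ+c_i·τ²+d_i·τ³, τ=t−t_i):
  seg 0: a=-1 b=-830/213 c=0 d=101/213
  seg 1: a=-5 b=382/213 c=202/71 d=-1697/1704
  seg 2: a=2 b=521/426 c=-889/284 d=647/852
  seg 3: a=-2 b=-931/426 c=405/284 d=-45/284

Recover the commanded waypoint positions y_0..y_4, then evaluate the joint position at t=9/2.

y_0 = S_0(0) = a_0 = -1
y_1 = S_1(0) = a_1 = -5
y_2 = S_2(0) = a_2 = 2
y_3 = S_3(0) = a_3 = -2
y_4 = S_3(3) = 0
t_q=9/2 is in segment 2 (τ=1/2); S_2(τ)=4371/2272

y_0=-1 y_1=-5 y_2=2 y_3=-2 y_4=0
S(9/2) = 4371/2272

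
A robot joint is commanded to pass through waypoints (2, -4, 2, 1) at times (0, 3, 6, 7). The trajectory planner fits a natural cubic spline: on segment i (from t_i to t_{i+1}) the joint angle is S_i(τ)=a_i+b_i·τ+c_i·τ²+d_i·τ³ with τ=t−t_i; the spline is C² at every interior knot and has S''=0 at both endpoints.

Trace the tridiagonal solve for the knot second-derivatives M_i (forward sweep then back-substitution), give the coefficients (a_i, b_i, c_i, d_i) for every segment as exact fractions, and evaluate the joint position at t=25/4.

  seg 0: a=2 b=-99/29 c=0 d=41/261
  seg 1: a=-4 b=24/29 c=41/29 d=-89/261
  seg 2: a=2 b=3/29 c=-48/29 d=16/29
S(25/4) = 56/29

Δ: Δ0=-2, Δ1=2, Δ2=-1
row 1: diag=12, rhs=24; c'=1/4, d'=2
row 2: denom=8−3·1/4=29/4; d'=(-18−3·2)/(29/4)=-96/29
back: M2=-96/29
back: M1=2−1/4·-96/29=82/29
M: M0=0, M1=82/29, M2=-96/29, M3=0
seg 0: a=2, c=M0/2=0, d=(M1−M0)/(6·3)=41/261, b=Δ0−h0·(2M0+M1)/6=-99/29
seg 1: a=-4, c=M1/2=41/29, d=(M2−M1)/(6·3)=-89/261, b=Δ1−h1·(2M1+M2)/6=24/29
seg 2: a=2, c=M2/2=-48/29, d=(M3−M2)/(6·1)=16/29, b=Δ2−h2·(2M2+M3)/6=3/29
t_q=25/4 → seg 2, τ=1/4; S=2+3/29·τ+-48/29·τ²+16/29·τ³=56/29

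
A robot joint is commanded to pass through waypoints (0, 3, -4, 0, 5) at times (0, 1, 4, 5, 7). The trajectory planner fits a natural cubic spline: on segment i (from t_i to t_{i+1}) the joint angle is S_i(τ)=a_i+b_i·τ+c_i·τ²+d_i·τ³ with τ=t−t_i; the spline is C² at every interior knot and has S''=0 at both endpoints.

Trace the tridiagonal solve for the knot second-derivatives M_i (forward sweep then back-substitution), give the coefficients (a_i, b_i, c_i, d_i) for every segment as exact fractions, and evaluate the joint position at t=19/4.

  seg 0: a=0 b=8011/1932 c=0 d=-2215/1932
  seg 1: a=3 b=683/966 c=-2215/644 d=4687/5796
  seg 2: a=-4 b=3679/1932 c=618/161 d=-481/276
  seg 3: a=0 b=4205/966 c=-895/644 d=895/3864
S(19/4) = -2057/1792

Δ: Δ0=3, Δ1=-7/3, Δ2=4, Δ3=5/2
row 1: diag=8, rhs=-32; c'=3/8, d'=-4
row 2: denom=8−3·3/8=55/8; d'=(38−3·-4)/(55/8)=80/11
row 3: denom=6−1·8/55=322/55; d'=(-9−1·80/11)/(322/55)=-895/322
back: M3=-895/322
back: M2=80/11−8/55·-895/322=1236/161
back: M1=-4−3/8·1236/161=-2215/322
M: M0=0, M1=-2215/322, M2=1236/161, M3=-895/322, M4=0
seg 0: a=0, c=M0/2=0, d=(M1−M0)/(6·1)=-2215/1932, b=Δ0−h0·(2M0+M1)/6=8011/1932
seg 1: a=3, c=M1/2=-2215/644, d=(M2−M1)/(6·3)=4687/5796, b=Δ1−h1·(2M1+M2)/6=683/966
seg 2: a=-4, c=M2/2=618/161, d=(M3−M2)/(6·1)=-481/276, b=Δ2−h2·(2M2+M3)/6=3679/1932
seg 3: a=0, c=M3/2=-895/644, d=(M4−M3)/(6·2)=895/3864, b=Δ3−h3·(2M3+M4)/6=4205/966
t_q=19/4 → seg 2, τ=3/4; S=-4+3679/1932·τ+618/161·τ²+-481/276·τ³=-2057/1792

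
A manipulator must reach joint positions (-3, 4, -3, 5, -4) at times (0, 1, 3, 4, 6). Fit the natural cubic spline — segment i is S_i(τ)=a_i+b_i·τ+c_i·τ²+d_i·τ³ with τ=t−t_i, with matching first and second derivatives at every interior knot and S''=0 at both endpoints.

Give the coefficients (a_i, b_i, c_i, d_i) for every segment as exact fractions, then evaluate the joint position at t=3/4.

  seg 0: a=-3 b=3665/372 c=0 d=-1061/372
  seg 1: a=4 b=241/186 c=-1061/124 d=2291/744
  seg 2: a=-3 b=374/93 c=615/62 d=-1105/186
  seg 3: a=5 b=1123/186 c=-245/31 d=245/186
S(3/4) = 25283/7936

Δ: Δ0=7, Δ1=-7/2, Δ2=8, Δ3=-9/2
row 1: diag=6, rhs=-63; c'=1/3, d'=-21/2
row 2: denom=6−2·1/3=16/3; d'=(69−2·-21/2)/(16/3)=135/8
row 3: denom=6−1·3/16=93/16; d'=(-75−1·135/8)/(93/16)=-490/31
back: M3=-490/31
back: M2=135/8−3/16·-490/31=615/31
back: M1=-21/2−1/3·615/31=-1061/62
M: M0=0, M1=-1061/62, M2=615/31, M3=-490/31, M4=0
seg 0: a=-3, c=M0/2=0, d=(M1−M0)/(6·1)=-1061/372, b=Δ0−h0·(2M0+M1)/6=3665/372
seg 1: a=4, c=M1/2=-1061/124, d=(M2−M1)/(6·2)=2291/744, b=Δ1−h1·(2M1+M2)/6=241/186
seg 2: a=-3, c=M2/2=615/62, d=(M3−M2)/(6·1)=-1105/186, b=Δ2−h2·(2M2+M3)/6=374/93
seg 3: a=5, c=M3/2=-245/31, d=(M4−M3)/(6·2)=245/186, b=Δ3−h3·(2M3+M4)/6=1123/186
t_q=3/4 → seg 0, τ=3/4; S=-3+3665/372·τ+0·τ²+-1061/372·τ³=25283/7936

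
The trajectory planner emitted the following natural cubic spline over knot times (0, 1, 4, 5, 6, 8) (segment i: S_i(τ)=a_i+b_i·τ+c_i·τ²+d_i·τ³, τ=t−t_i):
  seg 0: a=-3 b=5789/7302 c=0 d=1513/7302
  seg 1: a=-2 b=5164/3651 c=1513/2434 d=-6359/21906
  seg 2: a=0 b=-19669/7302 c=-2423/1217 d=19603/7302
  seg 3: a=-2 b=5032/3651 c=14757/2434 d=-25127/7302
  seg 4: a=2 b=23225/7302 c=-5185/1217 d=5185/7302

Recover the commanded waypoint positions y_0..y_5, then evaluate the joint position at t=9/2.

y_0=-3 y_1=-2 y_2=0 y_3=-2 y_4=2 y_5=-3
S(9/2) = -29383/19472

y_0 = S_0(0) = a_0 = -3
y_1 = S_1(0) = a_1 = -2
y_2 = S_2(0) = a_2 = 0
y_3 = S_3(0) = a_3 = -2
y_4 = S_4(0) = a_4 = 2
y_5 = S_4(2) = -3
t_q=9/2 is in segment 2 (τ=1/2); S_2(τ)=-29383/19472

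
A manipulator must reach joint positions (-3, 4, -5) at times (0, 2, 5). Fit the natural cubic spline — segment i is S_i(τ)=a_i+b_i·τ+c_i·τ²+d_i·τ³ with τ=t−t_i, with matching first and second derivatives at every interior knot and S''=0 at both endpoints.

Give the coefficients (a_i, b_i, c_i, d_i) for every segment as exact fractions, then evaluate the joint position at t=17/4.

Δ: Δ0=7/2, Δ1=-3
row 1: diag=10, rhs=-39; c'=3/10, d'=-39/10
back: M1=-39/10
M: M0=0, M1=-39/10, M2=0
seg 0: a=-3, c=M0/2=0, d=(M1−M0)/(6·2)=-13/40, b=Δ0−h0·(2M0+M1)/6=24/5
seg 1: a=4, c=M1/2=-39/20, d=(M2−M1)/(6·3)=13/60, b=Δ1−h1·(2M1+M2)/6=9/10
t_q=17/4 → seg 1, τ=9/4; S=4+9/10·τ+-39/20·τ²+13/60·τ³=-353/256

  seg 0: a=-3 b=24/5 c=0 d=-13/40
  seg 1: a=4 b=9/10 c=-39/20 d=13/60
S(17/4) = -353/256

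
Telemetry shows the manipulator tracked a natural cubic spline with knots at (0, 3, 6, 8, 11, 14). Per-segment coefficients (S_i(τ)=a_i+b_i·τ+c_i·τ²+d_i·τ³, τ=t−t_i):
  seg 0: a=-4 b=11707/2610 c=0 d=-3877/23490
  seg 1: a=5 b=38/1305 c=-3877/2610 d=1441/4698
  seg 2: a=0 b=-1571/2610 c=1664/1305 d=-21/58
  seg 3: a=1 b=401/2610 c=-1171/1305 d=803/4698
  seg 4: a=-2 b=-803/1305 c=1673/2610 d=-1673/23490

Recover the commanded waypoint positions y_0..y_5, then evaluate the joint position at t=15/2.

y_0=-4 y_1=5 y_2=0 y_3=1 y_4=-2 y_5=0
S(15/2) = 5179/6960

y_0 = S_0(0) = a_0 = -4
y_1 = S_1(0) = a_1 = 5
y_2 = S_2(0) = a_2 = 0
y_3 = S_3(0) = a_3 = 1
y_4 = S_4(0) = a_4 = -2
y_5 = S_4(3) = 0
t_q=15/2 is in segment 2 (τ=3/2); S_2(τ)=5179/6960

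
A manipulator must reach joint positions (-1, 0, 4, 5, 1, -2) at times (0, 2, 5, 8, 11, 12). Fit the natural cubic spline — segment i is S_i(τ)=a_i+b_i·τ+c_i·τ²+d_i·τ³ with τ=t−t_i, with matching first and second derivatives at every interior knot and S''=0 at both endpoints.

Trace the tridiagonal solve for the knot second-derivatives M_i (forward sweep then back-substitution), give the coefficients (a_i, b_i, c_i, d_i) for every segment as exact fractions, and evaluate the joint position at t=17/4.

  seg 0: a=-1 b=1651/5958 c=0 d=166/2979
  seg 1: a=0 b=5635/5958 c=332/993 d=-3667/53622
  seg 2: a=4 b=3293/2979 c=-1675/5958 d=425/53622
  seg 3: a=5 b=-2189/5958 c=-625/2979 d=-2005/53622
  seg 4: a=1 b=-7852/2979 c=-1085/1986 d=1085/5958
S(17/4) = 128869/42368

Δ: Δ0=1/2, Δ1=4/3, Δ2=1/3, Δ3=-4/3, Δ4=-3
row 1: diag=10, rhs=5; c'=3/10, d'=1/2
row 2: denom=12−3·3/10=111/10; d'=(-6−3·1/2)/(111/10)=-25/37
row 3: denom=12−3·10/37=414/37; d'=(-10−3·-25/37)/(414/37)=-295/414
row 4: denom=8−3·37/138=331/46; d'=(-10−3·-295/414)/(331/46)=-1085/993
back: M4=-1085/993
back: M3=-295/414−37/138·-1085/993=-1250/2979
back: M2=-25/37−10/37·-1250/2979=-1675/2979
back: M1=1/2−3/10·-1675/2979=664/993
M: M0=0, M1=664/993, M2=-1675/2979, M3=-1250/2979, M4=-1085/993, M5=0
seg 0: a=-1, c=M0/2=0, d=(M1−M0)/(6·2)=166/2979, b=Δ0−h0·(2M0+M1)/6=1651/5958
seg 1: a=0, c=M1/2=332/993, d=(M2−M1)/(6·3)=-3667/53622, b=Δ1−h1·(2M1+M2)/6=5635/5958
seg 2: a=4, c=M2/2=-1675/5958, d=(M3−M2)/(6·3)=425/53622, b=Δ2−h2·(2M2+M3)/6=3293/2979
seg 3: a=5, c=M3/2=-625/2979, d=(M4−M3)/(6·3)=-2005/53622, b=Δ3−h3·(2M3+M4)/6=-2189/5958
seg 4: a=1, c=M4/2=-1085/1986, d=(M5−M4)/(6·1)=1085/5958, b=Δ4−h4·(2M4+M5)/6=-7852/2979
t_q=17/4 → seg 1, τ=9/4; S=0+5635/5958·τ+332/993·τ²+-3667/53622·τ³=128869/42368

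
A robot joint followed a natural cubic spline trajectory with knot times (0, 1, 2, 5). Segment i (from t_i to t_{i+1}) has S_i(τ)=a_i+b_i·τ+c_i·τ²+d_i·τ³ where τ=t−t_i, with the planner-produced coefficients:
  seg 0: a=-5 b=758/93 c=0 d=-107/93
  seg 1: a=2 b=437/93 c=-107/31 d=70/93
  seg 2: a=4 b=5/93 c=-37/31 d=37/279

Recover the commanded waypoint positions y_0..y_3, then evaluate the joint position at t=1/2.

y_0=-5 y_1=2 y_2=4 y_3=-3
S(1/2) = -265/248

y_0 = S_0(0) = a_0 = -5
y_1 = S_1(0) = a_1 = 2
y_2 = S_2(0) = a_2 = 4
y_3 = S_2(3) = -3
t_q=1/2 is in segment 0 (τ=1/2); S_0(τ)=-265/248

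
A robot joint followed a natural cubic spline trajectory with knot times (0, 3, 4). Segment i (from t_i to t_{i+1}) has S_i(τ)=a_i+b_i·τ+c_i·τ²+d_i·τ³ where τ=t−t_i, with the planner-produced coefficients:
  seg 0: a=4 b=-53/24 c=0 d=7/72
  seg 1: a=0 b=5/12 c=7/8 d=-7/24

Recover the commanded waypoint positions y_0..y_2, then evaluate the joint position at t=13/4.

y_0=4 y_1=0 y_2=1
S(13/4) = 79/512

y_0 = S_0(0) = a_0 = 4
y_1 = S_1(0) = a_1 = 0
y_2 = S_1(1) = 1
t_q=13/4 is in segment 1 (τ=1/4); S_1(τ)=79/512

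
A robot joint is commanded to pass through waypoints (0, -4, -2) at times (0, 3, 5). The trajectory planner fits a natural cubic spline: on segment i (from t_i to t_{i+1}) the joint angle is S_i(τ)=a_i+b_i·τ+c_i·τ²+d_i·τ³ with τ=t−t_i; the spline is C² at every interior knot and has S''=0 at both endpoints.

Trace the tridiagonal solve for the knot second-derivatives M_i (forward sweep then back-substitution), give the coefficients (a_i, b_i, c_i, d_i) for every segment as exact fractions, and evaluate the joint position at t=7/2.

Δ: Δ0=-4/3, Δ1=1
row 1: diag=10, rhs=14; c'=1/5, d'=7/5
back: M1=7/5
M: M0=0, M1=7/5, M2=0
seg 0: a=0, c=M0/2=0, d=(M1−M0)/(6·3)=7/90, b=Δ0−h0·(2M0+M1)/6=-61/30
seg 1: a=-4, c=M1/2=7/10, d=(M2−M1)/(6·2)=-7/60, b=Δ1−h1·(2M1+M2)/6=1/15
t_q=7/2 → seg 1, τ=1/2; S=-4+1/15·τ+7/10·τ²+-7/60·τ³=-609/160

  seg 0: a=0 b=-61/30 c=0 d=7/90
  seg 1: a=-4 b=1/15 c=7/10 d=-7/60
S(7/2) = -609/160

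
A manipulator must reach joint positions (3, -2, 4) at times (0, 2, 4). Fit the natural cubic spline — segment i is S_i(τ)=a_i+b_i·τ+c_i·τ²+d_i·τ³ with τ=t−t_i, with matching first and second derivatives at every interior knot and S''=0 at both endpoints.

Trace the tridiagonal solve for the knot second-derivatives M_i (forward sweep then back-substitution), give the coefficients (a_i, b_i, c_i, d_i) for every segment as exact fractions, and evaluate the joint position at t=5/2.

Δ: Δ0=-5/2, Δ1=3
row 1: diag=8, rhs=33; c'=1/4, d'=33/8
back: M1=33/8
M: M0=0, M1=33/8, M2=0
seg 0: a=3, c=M0/2=0, d=(M1−M0)/(6·2)=11/32, b=Δ0−h0·(2M0+M1)/6=-31/8
seg 1: a=-2, c=M1/2=33/16, d=(M2−M1)/(6·2)=-11/32, b=Δ1−h1·(2M1+M2)/6=1/4
t_q=5/2 → seg 1, τ=1/2; S=-2+1/4·τ+33/16·τ²+-11/32·τ³=-359/256

  seg 0: a=3 b=-31/8 c=0 d=11/32
  seg 1: a=-2 b=1/4 c=33/16 d=-11/32
S(5/2) = -359/256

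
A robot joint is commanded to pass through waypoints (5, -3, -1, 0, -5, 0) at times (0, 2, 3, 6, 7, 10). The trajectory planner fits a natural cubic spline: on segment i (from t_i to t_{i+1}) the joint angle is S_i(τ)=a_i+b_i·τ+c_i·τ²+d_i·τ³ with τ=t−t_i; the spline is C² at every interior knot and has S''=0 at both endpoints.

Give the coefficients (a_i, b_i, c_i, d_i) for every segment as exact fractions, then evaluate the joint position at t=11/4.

  seg 0: a=5 b=-15214/2529 c=0 d=2549/5058
  seg 1: a=-3 b=80/2529 c=2549/843 d=-2669/2529
  seg 2: a=-1 b=7367/2529 c=-40/281 d=-5444/22761
  seg 3: a=0 b=-11125/2529 c=-5804/2529 d=476/281
  seg 4: a=-5 b=-9881/2529 c=7048/2529 d=-7048/22761
S(11/4) = -92833/53952

Δ: Δ0=-4, Δ1=2, Δ2=1/3, Δ3=-5, Δ4=5/3
row 1: diag=6, rhs=36; c'=1/6, d'=6
row 2: denom=8−1·1/6=47/6; d'=(-10−1·6)/(47/6)=-96/47
row 3: denom=8−3·18/47=322/47; d'=(-32−3·-96/47)/(322/47)=-608/161
row 4: denom=8−1·47/322=2529/322; d'=(40−1·-608/161)/(2529/322)=14096/2529
back: M4=14096/2529
back: M3=-608/161−47/322·14096/2529=-11608/2529
back: M2=-96/47−18/47·-11608/2529=-80/281
back: M1=6−1/6·-80/281=5098/843
M: M0=0, M1=5098/843, M2=-80/281, M3=-11608/2529, M4=14096/2529, M5=0
seg 0: a=5, c=M0/2=0, d=(M1−M0)/(6·2)=2549/5058, b=Δ0−h0·(2M0+M1)/6=-15214/2529
seg 1: a=-3, c=M1/2=2549/843, d=(M2−M1)/(6·1)=-2669/2529, b=Δ1−h1·(2M1+M2)/6=80/2529
seg 2: a=-1, c=M2/2=-40/281, d=(M3−M2)/(6·3)=-5444/22761, b=Δ2−h2·(2M2+M3)/6=7367/2529
seg 3: a=0, c=M3/2=-5804/2529, d=(M4−M3)/(6·1)=476/281, b=Δ3−h3·(2M3+M4)/6=-11125/2529
seg 4: a=-5, c=M4/2=7048/2529, d=(M5−M4)/(6·3)=-7048/22761, b=Δ4−h4·(2M4+M5)/6=-9881/2529
t_q=11/4 → seg 1, τ=3/4; S=-3+80/2529·τ+2549/843·τ²+-2669/2529·τ³=-92833/53952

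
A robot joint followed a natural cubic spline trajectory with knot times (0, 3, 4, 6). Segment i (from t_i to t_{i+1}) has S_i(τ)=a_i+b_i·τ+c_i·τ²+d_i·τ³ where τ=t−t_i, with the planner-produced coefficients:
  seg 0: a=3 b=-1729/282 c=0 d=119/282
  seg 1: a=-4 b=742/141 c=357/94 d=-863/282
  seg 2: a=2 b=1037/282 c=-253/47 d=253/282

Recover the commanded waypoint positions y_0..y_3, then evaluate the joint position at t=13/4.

y_0=3 y_1=-4 y_2=2 y_3=-5
S(13/4) = -15009/6016

y_0 = S_0(0) = a_0 = 3
y_1 = S_1(0) = a_1 = -4
y_2 = S_2(0) = a_2 = 2
y_3 = S_2(2) = -5
t_q=13/4 is in segment 1 (τ=1/4); S_1(τ)=-15009/6016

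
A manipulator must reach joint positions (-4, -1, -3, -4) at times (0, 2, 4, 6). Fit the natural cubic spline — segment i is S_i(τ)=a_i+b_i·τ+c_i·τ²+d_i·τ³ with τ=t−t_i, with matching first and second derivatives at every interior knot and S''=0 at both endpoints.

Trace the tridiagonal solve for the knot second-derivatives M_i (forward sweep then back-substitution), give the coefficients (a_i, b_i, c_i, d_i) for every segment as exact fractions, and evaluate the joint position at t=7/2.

Δ: Δ0=3/2, Δ1=-1, Δ2=-1/2
row 1: diag=8, rhs=-15; c'=1/4, d'=-15/8
row 2: denom=8−2·1/4=15/2; d'=(3−2·-15/8)/(15/2)=9/10
back: M2=9/10
back: M1=-15/8−1/4·9/10=-21/10
M: M0=0, M1=-21/10, M2=9/10, M3=0
seg 0: a=-4, c=M0/2=0, d=(M1−M0)/(6·2)=-7/40, b=Δ0−h0·(2M0+M1)/6=11/5
seg 1: a=-1, c=M1/2=-21/20, d=(M2−M1)/(6·2)=1/4, b=Δ1−h1·(2M1+M2)/6=1/10
seg 2: a=-3, c=M2/2=9/20, d=(M3−M2)/(6·2)=-3/40, b=Δ2−h2·(2M2+M3)/6=-11/10
t_q=7/2 → seg 1, τ=3/2; S=-1+1/10·τ+-21/20·τ²+1/4·τ³=-379/160

  seg 0: a=-4 b=11/5 c=0 d=-7/40
  seg 1: a=-1 b=1/10 c=-21/20 d=1/4
  seg 2: a=-3 b=-11/10 c=9/20 d=-3/40
S(7/2) = -379/160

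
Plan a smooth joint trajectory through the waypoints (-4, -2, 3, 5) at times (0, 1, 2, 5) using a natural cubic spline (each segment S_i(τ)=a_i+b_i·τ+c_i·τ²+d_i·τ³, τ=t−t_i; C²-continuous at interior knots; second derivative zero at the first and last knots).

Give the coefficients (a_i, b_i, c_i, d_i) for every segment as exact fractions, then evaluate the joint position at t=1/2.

  seg 0: a=-4 b=101/93 c=0 d=85/93
  seg 1: a=-2 b=356/93 c=85/31 d=-146/93
  seg 2: a=3 b=428/93 c=-61/31 d=61/279
S(1/2) = -829/248

Δ: Δ0=2, Δ1=5, Δ2=2/3
row 1: diag=4, rhs=18; c'=1/4, d'=9/2
row 2: denom=8−1·1/4=31/4; d'=(-26−1·9/2)/(31/4)=-122/31
back: M2=-122/31
back: M1=9/2−1/4·-122/31=170/31
M: M0=0, M1=170/31, M2=-122/31, M3=0
seg 0: a=-4, c=M0/2=0, d=(M1−M0)/(6·1)=85/93, b=Δ0−h0·(2M0+M1)/6=101/93
seg 1: a=-2, c=M1/2=85/31, d=(M2−M1)/(6·1)=-146/93, b=Δ1−h1·(2M1+M2)/6=356/93
seg 2: a=3, c=M2/2=-61/31, d=(M3−M2)/(6·3)=61/279, b=Δ2−h2·(2M2+M3)/6=428/93
t_q=1/2 → seg 0, τ=1/2; S=-4+101/93·τ+0·τ²+85/93·τ³=-829/248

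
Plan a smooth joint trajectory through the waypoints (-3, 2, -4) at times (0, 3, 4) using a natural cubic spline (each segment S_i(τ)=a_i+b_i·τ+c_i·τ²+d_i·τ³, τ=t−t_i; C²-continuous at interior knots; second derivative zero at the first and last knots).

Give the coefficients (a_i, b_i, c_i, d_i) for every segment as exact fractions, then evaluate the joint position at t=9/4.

Δ: Δ0=5/3, Δ1=-6
row 1: diag=8, rhs=-46; c'=1/8, d'=-23/4
back: M1=-23/4
M: M0=0, M1=-23/4, M2=0
seg 0: a=-3, c=M0/2=0, d=(M1−M0)/(6·3)=-23/72, b=Δ0−h0·(2M0+M1)/6=109/24
seg 1: a=2, c=M1/2=-23/8, d=(M2−M1)/(6·1)=23/24, b=Δ1−h1·(2M1+M2)/6=-49/12
t_q=9/4 → seg 0, τ=9/4; S=-3+109/24·τ+0·τ²+-23/72·τ³=1833/512

  seg 0: a=-3 b=109/24 c=0 d=-23/72
  seg 1: a=2 b=-49/12 c=-23/8 d=23/24
S(9/4) = 1833/512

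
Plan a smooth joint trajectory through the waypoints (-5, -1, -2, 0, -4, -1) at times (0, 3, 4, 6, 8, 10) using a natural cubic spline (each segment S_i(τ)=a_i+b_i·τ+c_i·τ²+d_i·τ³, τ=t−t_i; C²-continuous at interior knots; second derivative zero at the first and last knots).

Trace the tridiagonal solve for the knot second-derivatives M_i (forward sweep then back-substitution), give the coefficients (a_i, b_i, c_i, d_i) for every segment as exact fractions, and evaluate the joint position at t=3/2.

Δ: Δ0=4/3, Δ1=-1, Δ2=1, Δ3=-2, Δ4=3/2
row 1: diag=8, rhs=-14; c'=1/8, d'=-7/4
row 2: denom=6−1·1/8=47/8; d'=(12−1·-7/4)/(47/8)=110/47
row 3: denom=8−2·16/47=344/47; d'=(-18−2·110/47)/(344/47)=-533/172
row 4: denom=8−2·47/172=641/86; d'=(21−2·-533/172)/(641/86)=2339/641
back: M4=2339/641
back: M3=-533/172−47/172·2339/641=-5251/1282
back: M2=110/47−16/47·-5251/1282=2394/641
back: M1=-7/4−1/8·2394/641=-1421/641
M: M0=0, M1=-1421/641, M2=2394/641, M3=-5251/1282, M4=2339/641, M5=0
seg 0: a=-5, c=M0/2=0, d=(M1−M0)/(6·3)=-1421/11538, b=Δ0−h0·(2M0+M1)/6=9391/3846
seg 1: a=-1, c=M1/2=-1421/1282, d=(M2−M1)/(6·1)=3815/3846, b=Δ1−h1·(2M1+M2)/6=-1699/1923
seg 2: a=-2, c=M2/2=1197/641, d=(M3−M2)/(6·2)=-10039/15384, b=Δ2−h2·(2M2+M3)/6=-479/3846
seg 3: a=0, c=M3/2=-5251/2564, d=(M4−M3)/(6·2)=9929/15384, b=Δ3−h3·(2M3+M4)/6=-934/1923
seg 4: a=-4, c=M4/2=2339/1282, d=(M5−M4)/(6·2)=-2339/7692, b=Δ4−h4·(2M4+M5)/6=-3587/3846
t_q=3/2 → seg 0, τ=3/2; S=-5+9391/3846·τ+0·τ²+-1421/11538·τ³=-17979/10256

  seg 0: a=-5 b=9391/3846 c=0 d=-1421/11538
  seg 1: a=-1 b=-1699/1923 c=-1421/1282 d=3815/3846
  seg 2: a=-2 b=-479/3846 c=1197/641 d=-10039/15384
  seg 3: a=0 b=-934/1923 c=-5251/2564 d=9929/15384
  seg 4: a=-4 b=-3587/3846 c=2339/1282 d=-2339/7692
S(3/2) = -17979/10256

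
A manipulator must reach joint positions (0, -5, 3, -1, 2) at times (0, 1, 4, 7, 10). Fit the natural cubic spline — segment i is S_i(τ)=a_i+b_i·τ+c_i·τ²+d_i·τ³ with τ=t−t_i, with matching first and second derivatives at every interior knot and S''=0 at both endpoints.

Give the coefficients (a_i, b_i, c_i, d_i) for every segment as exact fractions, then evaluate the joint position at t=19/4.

Δ: Δ0=-5, Δ1=8/3, Δ2=-4/3, Δ3=1
row 1: diag=8, rhs=46; c'=3/8, d'=23/4
row 2: denom=12−3·3/8=87/8; d'=(-24−3·23/4)/(87/8)=-110/29
row 3: denom=12−3·8/29=324/29; d'=(14−3·-110/29)/(324/29)=184/81
back: M3=184/81
back: M2=-110/29−8/29·184/81=-358/81
back: M1=23/4−3/8·-358/81=200/27
M: M0=0, M1=200/27, M2=-358/81, M3=184/81, M4=0
seg 0: a=0, c=M0/2=0, d=(M1−M0)/(6·1)=100/81, b=Δ0−h0·(2M0+M1)/6=-505/81
seg 1: a=-5, c=M1/2=100/27, d=(M2−M1)/(6·3)=-479/729, b=Δ1−h1·(2M1+M2)/6=-205/81
seg 2: a=3, c=M2/2=-179/81, d=(M3−M2)/(6·3)=271/729, b=Δ2−h2·(2M2+M3)/6=158/81
seg 3: a=-1, c=M3/2=92/81, d=(M4−M3)/(6·3)=-92/729, b=Δ3−h3·(2M3+M4)/6=-103/81
t_q=19/4 → seg 2, τ=3/4; S=3+158/81·τ+-179/81·τ²+271/729·τ³=1945/576

  seg 0: a=0 b=-505/81 c=0 d=100/81
  seg 1: a=-5 b=-205/81 c=100/27 d=-479/729
  seg 2: a=3 b=158/81 c=-179/81 d=271/729
  seg 3: a=-1 b=-103/81 c=92/81 d=-92/729
S(19/4) = 1945/576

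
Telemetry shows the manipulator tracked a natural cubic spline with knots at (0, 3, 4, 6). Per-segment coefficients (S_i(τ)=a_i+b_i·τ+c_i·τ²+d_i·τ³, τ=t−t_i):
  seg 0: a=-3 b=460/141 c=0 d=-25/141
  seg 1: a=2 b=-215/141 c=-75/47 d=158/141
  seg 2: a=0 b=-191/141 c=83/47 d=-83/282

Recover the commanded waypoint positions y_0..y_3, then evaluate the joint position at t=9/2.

y_0=-3 y_1=2 y_2=0 y_3=2
S(9/2) = -205/752

y_0 = S_0(0) = a_0 = -3
y_1 = S_1(0) = a_1 = 2
y_2 = S_2(0) = a_2 = 0
y_3 = S_2(2) = 2
t_q=9/2 is in segment 2 (τ=1/2); S_2(τ)=-205/752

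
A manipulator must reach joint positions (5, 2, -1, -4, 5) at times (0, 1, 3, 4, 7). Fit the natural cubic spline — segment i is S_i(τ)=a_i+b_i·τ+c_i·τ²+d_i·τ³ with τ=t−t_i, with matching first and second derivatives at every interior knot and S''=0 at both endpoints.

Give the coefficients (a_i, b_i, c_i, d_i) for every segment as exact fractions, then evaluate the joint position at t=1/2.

  seg 0: a=5 b=-1713/500 c=0 d=213/500
  seg 1: a=2 b=-537/250 c=639/500 d=-477/1000
  seg 2: a=-1 b=-69/25 c=-198/125 d=168/125
  seg 3: a=-4 b=-237/125 c=306/125 d=-34/125
S(1/2) = 13361/4000

Δ: Δ0=-3, Δ1=-3/2, Δ2=-3, Δ3=3
row 1: diag=6, rhs=9; c'=1/3, d'=3/2
row 2: denom=6−2·1/3=16/3; d'=(-9−2·3/2)/(16/3)=-9/4
row 3: denom=8−1·3/16=125/16; d'=(36−1·-9/4)/(125/16)=612/125
back: M3=612/125
back: M2=-9/4−3/16·612/125=-396/125
back: M1=3/2−1/3·-396/125=639/250
M: M0=0, M1=639/250, M2=-396/125, M3=612/125, M4=0
seg 0: a=5, c=M0/2=0, d=(M1−M0)/(6·1)=213/500, b=Δ0−h0·(2M0+M1)/6=-1713/500
seg 1: a=2, c=M1/2=639/500, d=(M2−M1)/(6·2)=-477/1000, b=Δ1−h1·(2M1+M2)/6=-537/250
seg 2: a=-1, c=M2/2=-198/125, d=(M3−M2)/(6·1)=168/125, b=Δ2−h2·(2M2+M3)/6=-69/25
seg 3: a=-4, c=M3/2=306/125, d=(M4−M3)/(6·3)=-34/125, b=Δ3−h3·(2M3+M4)/6=-237/125
t_q=1/2 → seg 0, τ=1/2; S=5+-1713/500·τ+0·τ²+213/500·τ³=13361/4000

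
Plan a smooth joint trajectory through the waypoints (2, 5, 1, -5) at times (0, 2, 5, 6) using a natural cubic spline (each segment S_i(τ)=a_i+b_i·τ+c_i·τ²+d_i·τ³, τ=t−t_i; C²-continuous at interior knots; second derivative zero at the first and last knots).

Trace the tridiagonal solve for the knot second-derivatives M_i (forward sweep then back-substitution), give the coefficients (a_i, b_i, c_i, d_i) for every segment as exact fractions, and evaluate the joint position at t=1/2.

  seg 0: a=2 b=743/426 c=0 d=-13/213
  seg 1: a=5 b=431/426 c=-26/71 d=-59/426
  seg 2: a=1 b=-1049/213 c=-229/142 d=229/426
S(1/2) = 1627/568

Δ: Δ0=3/2, Δ1=-4/3, Δ2=-6
row 1: diag=10, rhs=-17; c'=3/10, d'=-17/10
row 2: denom=8−3·3/10=71/10; d'=(-28−3·-17/10)/(71/10)=-229/71
back: M2=-229/71
back: M1=-17/10−3/10·-229/71=-52/71
M: M0=0, M1=-52/71, M2=-229/71, M3=0
seg 0: a=2, c=M0/2=0, d=(M1−M0)/(6·2)=-13/213, b=Δ0−h0·(2M0+M1)/6=743/426
seg 1: a=5, c=M1/2=-26/71, d=(M2−M1)/(6·3)=-59/426, b=Δ1−h1·(2M1+M2)/6=431/426
seg 2: a=1, c=M2/2=-229/142, d=(M3−M2)/(6·1)=229/426, b=Δ2−h2·(2M2+M3)/6=-1049/213
t_q=1/2 → seg 0, τ=1/2; S=2+743/426·τ+0·τ²+-13/213·τ³=1627/568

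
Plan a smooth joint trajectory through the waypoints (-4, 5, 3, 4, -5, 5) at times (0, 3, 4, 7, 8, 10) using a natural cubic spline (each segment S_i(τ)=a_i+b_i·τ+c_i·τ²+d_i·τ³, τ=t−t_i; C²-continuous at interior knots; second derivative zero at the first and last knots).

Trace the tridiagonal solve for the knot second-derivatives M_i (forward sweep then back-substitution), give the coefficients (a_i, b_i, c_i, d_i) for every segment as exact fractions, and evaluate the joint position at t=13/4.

  seg 0: a=-4 b=13376/2529 c=0 d=-5789/22761
  seg 1: a=5 b=-3991/2529 c=-5789/2529 d=1574/843
  seg 2: a=3 b=-1403/2529 c=8377/2529 d=-22885/22761
  seg 3: a=4 b=-19796/2529 c=-1612/281 d=11543/2529
  seg 4: a=-5 b=-14183/2529 c=6707/843 d=-6707/5058
S(13/4) = 121165/26976

Δ: Δ0=3, Δ1=-2, Δ2=1/3, Δ3=-9, Δ4=5
row 1: diag=8, rhs=-30; c'=1/8, d'=-15/4
row 2: denom=8−1·1/8=63/8; d'=(14−1·-15/4)/(63/8)=142/63
row 3: denom=8−3·8/21=48/7; d'=(-56−3·142/63)/(48/7)=-659/72
row 4: denom=6−1·7/48=281/48; d'=(84−1·-659/72)/(281/48)=13414/843
back: M4=13414/843
back: M3=-659/72−7/48·13414/843=-3224/281
back: M2=142/63−8/21·-3224/281=16754/2529
back: M1=-15/4−1/8·16754/2529=-11578/2529
M: M0=0, M1=-11578/2529, M2=16754/2529, M3=-3224/281, M4=13414/843, M5=0
seg 0: a=-4, c=M0/2=0, d=(M1−M0)/(6·3)=-5789/22761, b=Δ0−h0·(2M0+M1)/6=13376/2529
seg 1: a=5, c=M1/2=-5789/2529, d=(M2−M1)/(6·1)=1574/843, b=Δ1−h1·(2M1+M2)/6=-3991/2529
seg 2: a=3, c=M2/2=8377/2529, d=(M3−M2)/(6·3)=-22885/22761, b=Δ2−h2·(2M2+M3)/6=-1403/2529
seg 3: a=4, c=M3/2=-1612/281, d=(M4−M3)/(6·1)=11543/2529, b=Δ3−h3·(2M3+M4)/6=-19796/2529
seg 4: a=-5, c=M4/2=6707/843, d=(M5−M4)/(6·2)=-6707/5058, b=Δ4−h4·(2M4+M5)/6=-14183/2529
t_q=13/4 → seg 1, τ=1/4; S=5+-3991/2529·τ+-5789/2529·τ²+1574/843·τ³=121165/26976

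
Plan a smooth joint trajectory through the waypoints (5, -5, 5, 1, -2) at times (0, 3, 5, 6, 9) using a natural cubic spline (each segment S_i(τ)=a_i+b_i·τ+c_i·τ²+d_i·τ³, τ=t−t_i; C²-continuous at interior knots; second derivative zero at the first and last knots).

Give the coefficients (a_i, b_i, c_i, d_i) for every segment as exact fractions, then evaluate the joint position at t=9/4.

Δ: Δ0=-10/3, Δ1=5, Δ2=-4, Δ3=-1
row 1: diag=10, rhs=50; c'=1/5, d'=5
row 2: denom=6−2·1/5=28/5; d'=(-54−2·5)/(28/5)=-80/7
row 3: denom=8−1·5/28=219/28; d'=(18−1·-80/7)/(219/28)=824/219
back: M3=824/219
back: M2=-80/7−5/28·824/219=-2650/219
back: M1=5−1/5·-2650/219=1625/219
M: M0=0, M1=1625/219, M2=-2650/219, M3=824/219, M4=0
seg 0: a=5, c=M0/2=0, d=(M1−M0)/(6·3)=1625/3942, b=Δ0−h0·(2M0+M1)/6=-3085/438
seg 1: a=-5, c=M1/2=1625/438, d=(M2−M1)/(6·2)=-475/292, b=Δ1−h1·(2M1+M2)/6=895/219
seg 2: a=5, c=M2/2=-1325/219, d=(M3−M2)/(6·1)=193/73, b=Δ2−h2·(2M2+M3)/6=-130/219
seg 3: a=1, c=M3/2=412/219, d=(M4−M3)/(6·3)=-412/1971, b=Δ3−h3·(2M3+M4)/6=-1043/219
t_q=9/4 → seg 0, τ=9/4; S=5+-3085/438·τ+0·τ²+1625/3942·τ³=-57485/9344

  seg 0: a=5 b=-3085/438 c=0 d=1625/3942
  seg 1: a=-5 b=895/219 c=1625/438 d=-475/292
  seg 2: a=5 b=-130/219 c=-1325/219 d=193/73
  seg 3: a=1 b=-1043/219 c=412/219 d=-412/1971
S(9/4) = -57485/9344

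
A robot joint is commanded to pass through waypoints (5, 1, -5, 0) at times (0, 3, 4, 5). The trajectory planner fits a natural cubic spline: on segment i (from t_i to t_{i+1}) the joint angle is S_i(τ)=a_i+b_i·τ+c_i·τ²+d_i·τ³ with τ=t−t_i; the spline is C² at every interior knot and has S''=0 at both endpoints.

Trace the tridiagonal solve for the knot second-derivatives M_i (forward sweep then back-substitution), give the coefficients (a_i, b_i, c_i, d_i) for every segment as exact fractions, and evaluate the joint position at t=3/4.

Δ: Δ0=-4/3, Δ1=-6, Δ2=5
row 1: diag=8, rhs=-28; c'=1/8, d'=-7/2
row 2: denom=4−1·1/8=31/8; d'=(66−1·-7/2)/(31/8)=556/31
back: M2=556/31
back: M1=-7/2−1/8·556/31=-178/31
M: M0=0, M1=-178/31, M2=556/31, M3=0
seg 0: a=5, c=M0/2=0, d=(M1−M0)/(6·3)=-89/279, b=Δ0−h0·(2M0+M1)/6=143/93
seg 1: a=1, c=M1/2=-89/31, d=(M2−M1)/(6·1)=367/93, b=Δ1−h1·(2M1+M2)/6=-658/93
seg 2: a=-5, c=M2/2=278/31, d=(M3−M2)/(6·1)=-278/93, b=Δ2−h2·(2M2+M3)/6=-91/93
t_q=3/4 → seg 0, τ=3/4; S=5+143/93·τ+0·τ²+-89/279·τ³=11941/1984

  seg 0: a=5 b=143/93 c=0 d=-89/279
  seg 1: a=1 b=-658/93 c=-89/31 d=367/93
  seg 2: a=-5 b=-91/93 c=278/31 d=-278/93
S(3/4) = 11941/1984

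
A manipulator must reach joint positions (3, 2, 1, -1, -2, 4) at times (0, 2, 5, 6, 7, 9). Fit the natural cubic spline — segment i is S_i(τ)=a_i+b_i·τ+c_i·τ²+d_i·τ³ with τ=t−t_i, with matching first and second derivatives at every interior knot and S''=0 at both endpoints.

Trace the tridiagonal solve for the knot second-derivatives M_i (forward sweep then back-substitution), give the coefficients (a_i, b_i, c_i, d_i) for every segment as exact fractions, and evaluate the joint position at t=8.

  seg 0: a=3 b=-6527/9438 c=0 d=226/4719
  seg 1: a=2 b=-1103/9438 c=452/1573 d=-29/242
  seg 2: a=1 b=-7684/4719 c=-2489/3146 d=3959/9438
  seg 3: a=-1 b=-1675/858 c=735/1573 d=4577/9438
  seg 4: a=-2 b=2063/4719 c=6047/3146 d=-6047/18876
S(8) = 245/6292

Δ: Δ0=-1/2, Δ1=-1/3, Δ2=-2, Δ3=-1, Δ4=3
row 1: diag=10, rhs=1; c'=3/10, d'=1/10
row 2: denom=8−3·3/10=71/10; d'=(-10−3·1/10)/(71/10)=-103/71
row 3: denom=4−1·10/71=274/71; d'=(6−1·-103/71)/(274/71)=529/274
row 4: denom=6−1·71/274=1573/274; d'=(24−1·529/274)/(1573/274)=6047/1573
back: M4=6047/1573
back: M3=529/274−71/274·6047/1573=1470/1573
back: M2=-103/71−10/71·1470/1573=-2489/1573
back: M1=1/10−3/10·-2489/1573=904/1573
M: M0=0, M1=904/1573, M2=-2489/1573, M3=1470/1573, M4=6047/1573, M5=0
seg 0: a=3, c=M0/2=0, d=(M1−M0)/(6·2)=226/4719, b=Δ0−h0·(2M0+M1)/6=-6527/9438
seg 1: a=2, c=M1/2=452/1573, d=(M2−M1)/(6·3)=-29/242, b=Δ1−h1·(2M1+M2)/6=-1103/9438
seg 2: a=1, c=M2/2=-2489/3146, d=(M3−M2)/(6·1)=3959/9438, b=Δ2−h2·(2M2+M3)/6=-7684/4719
seg 3: a=-1, c=M3/2=735/1573, d=(M4−M3)/(6·1)=4577/9438, b=Δ3−h3·(2M3+M4)/6=-1675/858
seg 4: a=-2, c=M4/2=6047/3146, d=(M5−M4)/(6·2)=-6047/18876, b=Δ4−h4·(2M4+M5)/6=2063/4719
t_q=8 → seg 4, τ=1; S=-2+2063/4719·τ+6047/3146·τ²+-6047/18876·τ³=245/6292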